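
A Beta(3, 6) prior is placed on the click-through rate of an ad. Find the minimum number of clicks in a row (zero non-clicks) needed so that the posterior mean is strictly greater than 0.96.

k = 142

After k clicks and 0 non-clicks the posterior is Beta(3+k, 6), with mean (3+k)/(3+6+k).
Set (3+k)/(9+k) > 0.96 and solve: k > (0.96·9 − 3)/(1 − 0.96) = 141.000.
The smallest integer exceeding 141.000 is 142.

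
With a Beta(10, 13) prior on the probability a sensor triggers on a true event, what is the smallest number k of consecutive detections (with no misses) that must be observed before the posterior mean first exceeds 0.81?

After k detections and 0 misses the posterior is Beta(10+k, 13), with mean (10+k)/(10+13+k).
Set (10+k)/(23+k) > 0.81 and solve: k > (0.81·23 − 10)/(1 − 0.81) = 45.421.
The smallest integer exceeding 45.421 is 46.

k = 46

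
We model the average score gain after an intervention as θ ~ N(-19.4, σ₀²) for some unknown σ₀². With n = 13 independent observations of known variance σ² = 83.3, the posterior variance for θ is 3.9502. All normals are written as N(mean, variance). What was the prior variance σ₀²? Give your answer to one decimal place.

σ₀² = 10.3

Posterior precision equals prior precision plus data precision: 1/σ_n² = 1/σ₀² + n/σ².
So 1/σ₀² = 1/3.9502 − 13/83.3 = 0.253152 − 0.156062 = 0.097090.
Hence σ₀² = 1/0.097090 ≈ 10.3.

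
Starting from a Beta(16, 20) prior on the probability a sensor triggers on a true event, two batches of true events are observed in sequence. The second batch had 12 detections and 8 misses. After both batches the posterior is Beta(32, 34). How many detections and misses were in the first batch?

Sequential conjugate updates are equivalent to a single update on the pooled data, so total successes = posterior α − prior α and total failures = posterior β − prior β.
Total across both batches: 32−16=16 detections, 34−20=14 misses.
Subtract the second batch: 16−12=4 detections and 14−8=6 misses.

4 detections and 6 misses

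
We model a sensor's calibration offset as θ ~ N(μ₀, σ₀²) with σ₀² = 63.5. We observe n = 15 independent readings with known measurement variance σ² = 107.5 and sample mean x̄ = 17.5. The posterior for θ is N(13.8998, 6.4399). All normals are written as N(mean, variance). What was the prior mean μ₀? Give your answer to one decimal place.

With known observation variance, the Normal–Normal posterior has precision τ_n = τ₀ + n/σ² and mean μ_n = (τ₀μ₀ + (n/σ²)x̄)/τ_n.
Here τ₀ = 1/63.5 = 0.015748 and τ_data = 15/107.5 = 0.139535, so τ_n = 0.155283.
Rearranging for μ₀: μ₀ = (μ_n·τ_n − τ_data·x̄)/τ₀ = (13.8998·0.155283 − 0.139535·17.5) / 0.015748 = -0.283460/0.015748 ≈ -18.0.

μ₀ = -18.0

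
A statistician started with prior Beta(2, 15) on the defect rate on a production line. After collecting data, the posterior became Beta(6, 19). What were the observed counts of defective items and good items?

Beta is conjugate to the binomial likelihood: posterior = Beta(a+s, b+f).
So s = 6 − 2 = 4 and f = 19 − 15 = 4.

4 defective items and 4 good items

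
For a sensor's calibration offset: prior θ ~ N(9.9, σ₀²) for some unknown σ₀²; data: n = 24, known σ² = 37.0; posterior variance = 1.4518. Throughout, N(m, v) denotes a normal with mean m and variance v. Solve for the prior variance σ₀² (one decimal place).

σ₀² = 24.9

For the Normal–Normal model with known σ², precisions add: τ_n = τ₀ + n/σ².
So 1/σ₀² = 1/1.4518 − 24/37.0 = 0.688800 − 0.648649 = 0.040151.
Hence σ₀² = 1/0.040151 ≈ 24.9.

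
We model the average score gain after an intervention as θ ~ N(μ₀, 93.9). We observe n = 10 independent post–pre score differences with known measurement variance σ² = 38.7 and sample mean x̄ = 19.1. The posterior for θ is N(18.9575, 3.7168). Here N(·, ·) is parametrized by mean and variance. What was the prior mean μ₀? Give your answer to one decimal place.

With known observation variance, the Normal–Normal posterior has precision τ_n = τ₀ + n/σ² and mean μ_n = (τ₀μ₀ + (n/σ²)x̄)/τ_n.
Here τ₀ = 1/93.9 = 0.010650 and τ_data = 10/38.7 = 0.258398, so τ_n = 0.269048.
Rearranging for μ₀: μ₀ = (μ_n·τ_n − τ_data·x̄)/τ₀ = (18.9575·0.269048 − 0.258398·19.1) / 0.010650 = 0.165076/0.010650 ≈ 15.5.

μ₀ = 15.5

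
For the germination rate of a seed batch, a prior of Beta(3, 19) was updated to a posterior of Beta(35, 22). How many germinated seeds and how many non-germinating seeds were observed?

32 germinated seeds and 3 non-germinating seeds

Beta is conjugate to the binomial likelihood: posterior = Beta(a+s, b+f).
So s = 35 − 3 = 32 and f = 22 − 19 = 3.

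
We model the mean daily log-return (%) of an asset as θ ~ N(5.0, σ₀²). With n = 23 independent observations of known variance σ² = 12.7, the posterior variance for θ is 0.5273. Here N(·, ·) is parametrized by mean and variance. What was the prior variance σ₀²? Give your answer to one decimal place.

σ₀² = 11.7

For the Normal–Normal model with known σ², precisions add: τ_n = τ₀ + n/σ².
So 1/σ₀² = 1/0.5273 − 23/12.7 = 1.896454 − 1.811024 = 0.085430.
Hence σ₀² = 1/0.085430 ≈ 11.7.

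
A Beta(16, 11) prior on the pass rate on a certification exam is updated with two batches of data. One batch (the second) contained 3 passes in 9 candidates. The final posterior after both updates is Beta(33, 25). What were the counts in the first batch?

Because Beta–binomial updating is additive in the counts, the combined data contributed (α_post−α_prior, β_post−β_prior) successes and failures.
Total across both batches: 33−16=17 passes, 25−11=14 failures.
Subtract the second batch: 17−3=14 passes and 14−6=8 failures.

14 passes and 8 failures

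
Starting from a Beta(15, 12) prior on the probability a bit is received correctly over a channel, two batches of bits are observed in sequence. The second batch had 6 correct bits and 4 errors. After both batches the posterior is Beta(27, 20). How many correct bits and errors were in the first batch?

6 correct bits and 4 errors

Because Beta–binomial updating is additive in the counts, the combined data contributed (α_post−α_prior, β_post−β_prior) successes and failures.
Total across both batches: 27−15=12 correct bits, 20−12=8 errors.
Subtract the second batch: 12−6=6 correct bits and 8−4=4 errors.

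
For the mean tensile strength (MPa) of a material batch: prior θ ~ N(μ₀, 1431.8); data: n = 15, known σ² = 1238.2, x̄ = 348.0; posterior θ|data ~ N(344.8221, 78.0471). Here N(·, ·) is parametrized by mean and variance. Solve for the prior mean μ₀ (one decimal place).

μ₀ = 289.7

With known observation variance, the Normal–Normal posterior has precision τ_n = τ₀ + n/σ² and mean μ_n = (τ₀μ₀ + (n/σ²)x̄)/τ_n.
Here τ₀ = 1/1431.8 = 0.000698 and τ_data = 15/1238.2 = 0.012114, so τ_n = 0.012812.
Rearranging for μ₀: μ₀ = (μ_n·τ_n − τ_data·x̄)/τ₀ = (344.8221·0.012812 − 0.012114·348.0) / 0.000698 = 0.202189/0.000698 ≈ 289.7.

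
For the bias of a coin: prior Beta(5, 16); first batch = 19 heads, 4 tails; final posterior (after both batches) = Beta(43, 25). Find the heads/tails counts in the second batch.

19 heads and 5 tails

Because Beta–binomial updating is additive in the counts, the combined data contributed (α_post−α_prior, β_post−β_prior) successes and failures.
Total across both batches: 43−5=38 heads, 25−16=9 tails.
Subtract the first batch: 38−19=19 heads and 9−4=5 tails.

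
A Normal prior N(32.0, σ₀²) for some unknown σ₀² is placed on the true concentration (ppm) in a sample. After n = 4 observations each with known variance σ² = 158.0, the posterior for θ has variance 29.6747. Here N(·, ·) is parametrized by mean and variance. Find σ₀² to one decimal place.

For the Normal–Normal model with known σ², precisions add: τ_n = τ₀ + n/σ².
So 1/σ₀² = 1/29.6747 − 4/158.0 = 0.033699 − 0.025316 = 0.008383.
Hence σ₀² = 1/0.008383 ≈ 119.3.

σ₀² = 119.3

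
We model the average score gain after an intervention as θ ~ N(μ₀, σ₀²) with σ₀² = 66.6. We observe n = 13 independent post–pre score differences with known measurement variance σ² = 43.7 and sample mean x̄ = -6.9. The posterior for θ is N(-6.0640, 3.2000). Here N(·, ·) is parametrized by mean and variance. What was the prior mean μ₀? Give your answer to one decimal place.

With known observation variance, the Normal–Normal posterior has precision τ_n = τ₀ + n/σ² and mean μ_n = (τ₀μ₀ + (n/σ²)x̄)/τ_n.
Here τ₀ = 1/66.6 = 0.015015 and τ_data = 13/43.7 = 0.297483, so τ_n = 0.312498.
Rearranging for μ₀: μ₀ = (μ_n·τ_n − τ_data·x̄)/τ₀ = (-6.0640·0.312498 − 0.297483·-6.9) / 0.015015 = 0.157645/0.015015 ≈ 10.5.

μ₀ = 10.5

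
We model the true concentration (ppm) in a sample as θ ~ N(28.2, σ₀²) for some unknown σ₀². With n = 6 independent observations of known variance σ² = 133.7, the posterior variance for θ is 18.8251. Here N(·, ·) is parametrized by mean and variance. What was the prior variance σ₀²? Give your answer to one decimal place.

Posterior precision equals prior precision plus data precision: 1/σ_n² = 1/σ₀² + n/σ².
So 1/σ₀² = 1/18.8251 − 6/133.7 = 0.053121 − 0.044877 = 0.008244.
Hence σ₀² = 1/0.008244 ≈ 121.3.

σ₀² = 121.3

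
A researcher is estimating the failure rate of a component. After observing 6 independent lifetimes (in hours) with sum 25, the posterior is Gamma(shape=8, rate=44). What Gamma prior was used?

Gamma(shape=2, rate=19)

Gamma–exponential conjugacy: posterior shape = α + n, posterior rate = β + Σtᵢ.
So α = 8 − 6 = 2 and β = 44 − 25 = 19.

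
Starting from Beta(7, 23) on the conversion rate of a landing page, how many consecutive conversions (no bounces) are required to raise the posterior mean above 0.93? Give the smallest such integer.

k = 299

After k conversions and 0 bounces the posterior is Beta(7+k, 23), with mean (7+k)/(7+23+k).
Set (7+k)/(30+k) > 0.93 and solve: k > (0.93·30 − 7)/(1 − 0.93) = 298.571.
The smallest integer exceeding 298.571 is 299, and checking k=299: (306)/(329) = 0.9301 > 0.93.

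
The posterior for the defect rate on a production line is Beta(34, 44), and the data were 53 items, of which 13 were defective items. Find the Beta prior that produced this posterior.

Beta(21, 4)

Beta is conjugate to the binomial likelihood: posterior = Beta(α+s, β+f).
So α = 34 − 13 = 21 and β = 44 − 40 = 4.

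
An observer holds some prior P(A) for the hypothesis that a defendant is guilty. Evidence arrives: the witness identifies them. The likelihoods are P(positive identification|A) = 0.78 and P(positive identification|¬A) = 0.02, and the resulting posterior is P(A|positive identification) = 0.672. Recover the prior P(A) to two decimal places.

P(A) = 0.05

In odds form, posterior odds = prior odds × likelihood ratio, so prior odds = posterior odds ÷ LR.
Posterior odds = 0.672/(1−0.672) = 2.0488. LR = 0.78/0.02 = 39.0000.
Prior odds = 2.0488/39.0000 = 0.0525, so P(A) = 0.0525/(1+0.0525) ≈ 0.05.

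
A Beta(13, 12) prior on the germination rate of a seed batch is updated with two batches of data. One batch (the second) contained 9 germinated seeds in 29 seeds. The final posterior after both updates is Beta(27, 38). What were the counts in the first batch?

5 germinated seeds and 6 non-germinating seeds

Because Beta–binomial updating is additive in the counts, the combined data contributed (α_post−α_prior, β_post−β_prior) successes and failures.
Total across both batches: 27−13=14 germinated seeds, 38−12=26 non-germinating seeds.
Subtract the second batch: 14−9=5 germinated seeds and 26−20=6 non-germinating seeds.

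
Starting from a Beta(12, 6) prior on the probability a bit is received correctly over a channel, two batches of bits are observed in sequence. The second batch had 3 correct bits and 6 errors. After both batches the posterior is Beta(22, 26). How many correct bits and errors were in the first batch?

Because Beta–binomial updating is additive in the counts, the combined data contributed (α_post−α_prior, β_post−β_prior) successes and failures.
Total across both batches: 22−12=10 correct bits, 26−6=20 errors.
Subtract the second batch: 10−3=7 correct bits and 20−6=14 errors.

7 correct bits and 14 errors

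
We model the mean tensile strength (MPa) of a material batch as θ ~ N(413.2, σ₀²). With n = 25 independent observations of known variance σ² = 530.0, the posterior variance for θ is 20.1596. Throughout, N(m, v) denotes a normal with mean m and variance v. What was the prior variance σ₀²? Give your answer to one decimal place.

σ₀² = 410.8

For the Normal–Normal model with known σ², precisions add: τ_n = τ₀ + n/σ².
So 1/σ₀² = 1/20.1596 − 25/530.0 = 0.049604 − 0.047170 = 0.002434.
Hence σ₀² = 1/0.002434 ≈ 410.8.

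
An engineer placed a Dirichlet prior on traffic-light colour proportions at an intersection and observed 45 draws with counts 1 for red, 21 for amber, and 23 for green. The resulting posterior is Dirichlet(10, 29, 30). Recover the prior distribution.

For a Dirichlet(α) prior with multinomial counts c, the posterior is Dirichlet(α + c) componentwise.
Subtract each count from the matching posterior parameter: 10−1=9, 29−21=8, 30−23=7.

Dirichlet(9, 8, 7)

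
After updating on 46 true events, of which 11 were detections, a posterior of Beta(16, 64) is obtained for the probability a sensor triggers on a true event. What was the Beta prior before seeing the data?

Beta is conjugate to the binomial likelihood: posterior = Beta(α+s, β+f).
Subtract the data counts: 16−11=5, 64−35=29.

Beta(5, 29)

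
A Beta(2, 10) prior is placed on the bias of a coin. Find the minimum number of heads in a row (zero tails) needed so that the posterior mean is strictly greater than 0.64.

k = 16

After k heads and 0 tails the posterior is Beta(2+k, 10), with mean (2+k)/(2+10+k).
Set (2+k)/(12+k) > 0.64 and solve: k > (0.64·12 − 2)/(1 − 0.64) = 15.778.
The smallest integer exceeding 15.778 is 16, and checking k=16: (18)/(28) = 0.6429 > 0.64.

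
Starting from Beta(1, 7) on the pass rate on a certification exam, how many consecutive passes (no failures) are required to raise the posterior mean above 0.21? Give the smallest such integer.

After k passes and 0 failures the posterior is Beta(1+k, 7), with mean (1+k)/(1+7+k).
Set (1+k)/(8+k) > 0.21 and solve: k > (0.21·8 − 1)/(1 − 0.21) = 0.861.
The smallest integer exceeding 0.861 is 1.

k = 1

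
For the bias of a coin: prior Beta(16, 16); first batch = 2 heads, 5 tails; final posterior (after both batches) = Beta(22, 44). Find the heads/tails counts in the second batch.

4 heads and 23 tails

Because Beta–binomial updating is additive in the counts, the combined data contributed (α_post−α_prior, β_post−β_prior) successes and failures.
Total across both batches: 22−16=6 heads, 44−16=28 tails.
Subtract the first batch: 6−2=4 heads and 28−5=23 tails.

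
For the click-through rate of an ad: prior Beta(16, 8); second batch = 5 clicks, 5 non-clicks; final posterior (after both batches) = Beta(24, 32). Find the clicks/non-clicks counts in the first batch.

Sequential conjugate updates are equivalent to a single update on the pooled data, so total successes = posterior α − prior α and total failures = posterior β − prior β.
Total across both batches: 24−16=8 clicks, 32−8=24 non-clicks.
Subtract the second batch: 8−5=3 clicks and 24−5=19 non-clicks.

3 clicks and 19 non-clicks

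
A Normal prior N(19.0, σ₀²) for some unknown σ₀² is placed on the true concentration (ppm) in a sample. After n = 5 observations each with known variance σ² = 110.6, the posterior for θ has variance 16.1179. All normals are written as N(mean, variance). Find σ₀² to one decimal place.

σ₀² = 59.4

For the Normal–Normal model with known σ², precisions add: τ_n = τ₀ + n/σ².
So 1/σ₀² = 1/16.1179 − 5/110.6 = 0.062043 − 0.045208 = 0.016835.
Hence σ₀² = 1/0.016835 ≈ 59.4.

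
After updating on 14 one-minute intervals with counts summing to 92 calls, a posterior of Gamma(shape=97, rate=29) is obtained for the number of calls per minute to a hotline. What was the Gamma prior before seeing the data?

Gamma(shape=5, rate=15)

Gamma–Poisson conjugacy: posterior shape = α + Σxᵢ, posterior rate = β + n.
So α = 97 − 92 = 5 and β = 29 − 14 = 15.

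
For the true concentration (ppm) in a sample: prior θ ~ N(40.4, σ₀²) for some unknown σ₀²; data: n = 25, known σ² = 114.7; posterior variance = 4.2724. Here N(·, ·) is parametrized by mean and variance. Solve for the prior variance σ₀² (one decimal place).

σ₀² = 62.1

For the Normal–Normal model with known σ², precisions add: τ_n = τ₀ + n/σ².
So 1/σ₀² = 1/4.2724 − 25/114.7 = 0.234060 − 0.217960 = 0.016100.
Hence σ₀² = 1/0.016100 ≈ 62.1.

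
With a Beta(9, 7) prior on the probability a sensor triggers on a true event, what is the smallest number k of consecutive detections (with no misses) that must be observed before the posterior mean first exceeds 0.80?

After k detections and 0 misses the posterior is Beta(9+k, 7), with mean (9+k)/(9+7+k).
Set (9+k)/(16+k) > 0.80 and solve: k > (0.80·16 − 9)/(1 − 0.80) = 19.000.
The smallest integer exceeding 19.000 is 20.

k = 20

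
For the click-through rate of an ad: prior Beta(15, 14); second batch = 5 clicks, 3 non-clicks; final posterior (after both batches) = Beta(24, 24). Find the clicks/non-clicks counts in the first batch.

4 clicks and 7 non-clicks

Because Beta–binomial updating is additive in the counts, the combined data contributed (α_post−α_prior, β_post−β_prior) successes and failures.
Total across both batches: 24−15=9 clicks, 24−14=10 non-clicks.
Subtract the second batch: 9−5=4 clicks and 10−3=7 non-clicks.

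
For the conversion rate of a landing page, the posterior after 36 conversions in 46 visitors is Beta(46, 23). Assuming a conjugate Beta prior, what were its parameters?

Beta(10, 13)

Under Beta–binomial conjugacy the posterior parameters are (a+s, b+f).
Subtract the data counts: 46−36=10, 23−10=13.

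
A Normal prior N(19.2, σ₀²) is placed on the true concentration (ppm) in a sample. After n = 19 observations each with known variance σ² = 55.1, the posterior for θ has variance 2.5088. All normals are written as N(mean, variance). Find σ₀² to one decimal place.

σ₀² = 18.6

Posterior precision equals prior precision plus data precision: 1/σ_n² = 1/σ₀² + n/σ².
So 1/σ₀² = 1/2.5088 − 19/55.1 = 0.398597 − 0.344828 = 0.053769.
Hence σ₀² = 1/0.053769 ≈ 18.6.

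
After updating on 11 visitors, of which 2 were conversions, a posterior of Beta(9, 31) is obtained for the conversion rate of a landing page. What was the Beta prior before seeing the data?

Beta(7, 22)

A Beta(α, β) prior with s successes and f failures in binomial data gives a Beta(α+s, β+f) posterior.
Subtract the data counts: 9−2=7, 31−9=22.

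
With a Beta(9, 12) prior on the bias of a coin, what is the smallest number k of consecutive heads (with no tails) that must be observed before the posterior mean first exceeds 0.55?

After k heads and 0 tails the posterior is Beta(9+k, 12), with mean (9+k)/(9+12+k).
Set (9+k)/(21+k) > 0.55 and solve: k > (0.55·21 − 9)/(1 − 0.55) = 5.667.
The smallest integer exceeding 5.667 is 6, and checking k=6: (15)/(27) = 0.5556 > 0.55.

k = 6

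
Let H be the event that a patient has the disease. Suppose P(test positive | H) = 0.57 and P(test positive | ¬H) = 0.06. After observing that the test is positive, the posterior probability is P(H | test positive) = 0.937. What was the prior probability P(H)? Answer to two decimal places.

Bayes' rule in odds form gives O(H|E) = O(H)·[P(E|H)/P(E|¬H)], hence O(H) = O(H|E)/LR.
Posterior odds = 0.937/(1−0.937) = 14.8730. LR = 0.57/0.06 = 9.5000.
Prior odds = 14.8730/9.5000 = 1.5656, so P(H) = 1.5656/(1+1.5656) ≈ 0.61.

P(H) = 0.61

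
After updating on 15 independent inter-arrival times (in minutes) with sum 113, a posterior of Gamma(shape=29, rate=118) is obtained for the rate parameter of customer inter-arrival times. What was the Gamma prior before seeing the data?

Gamma(shape=14, rate=5)

Gamma–exponential conjugacy: posterior shape = α + n, posterior rate = β + Σtᵢ.
So α = 29 − 15 = 14 and β = 118 − 113 = 5.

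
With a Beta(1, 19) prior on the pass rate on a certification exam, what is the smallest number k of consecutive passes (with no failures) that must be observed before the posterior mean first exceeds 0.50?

k = 19

After k passes and 0 failures the posterior is Beta(1+k, 19), with mean (1+k)/(1+19+k).
Set (1+k)/(20+k) > 0.50 and solve: k > (0.50·20 − 1)/(1 − 0.50) = 18.000.
The smallest integer exceeding 18.000 is 19.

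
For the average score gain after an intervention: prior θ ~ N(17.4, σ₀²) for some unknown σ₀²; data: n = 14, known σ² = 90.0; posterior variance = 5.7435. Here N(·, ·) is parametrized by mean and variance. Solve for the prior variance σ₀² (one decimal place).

For the Normal–Normal model with known σ², precisions add: τ_n = τ₀ + n/σ².
So 1/σ₀² = 1/5.7435 − 14/90.0 = 0.174110 − 0.155556 = 0.018554.
Hence σ₀² = 1/0.018554 ≈ 53.9.

σ₀² = 53.9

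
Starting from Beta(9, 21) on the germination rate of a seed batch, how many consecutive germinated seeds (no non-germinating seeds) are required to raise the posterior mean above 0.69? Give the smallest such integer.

After k germinated seeds and 0 non-germinating seeds the posterior is Beta(9+k, 21), with mean (9+k)/(9+21+k).
Set (9+k)/(30+k) > 0.69 and solve: k > (0.69·30 − 9)/(1 − 0.69) = 37.742.
The smallest integer exceeding 37.742 is 38, and checking k=38: (47)/(68) = 0.6912 > 0.69.

k = 38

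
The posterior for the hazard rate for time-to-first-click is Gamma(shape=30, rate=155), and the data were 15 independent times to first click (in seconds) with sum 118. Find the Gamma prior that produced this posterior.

For an exponential likelihood with a Gamma(α, β) prior on the rate, n observations with total T give posterior Gamma(α+n, β+T).
So α = 30 − 15 = 15 and β = 155 − 118 = 37.

Gamma(shape=15, rate=37)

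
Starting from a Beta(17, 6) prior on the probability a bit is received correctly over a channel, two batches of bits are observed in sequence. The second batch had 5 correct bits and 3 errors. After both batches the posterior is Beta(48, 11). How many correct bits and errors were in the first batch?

26 correct bits and 2 errors

Because Beta–binomial updating is additive in the counts, the combined data contributed (α_post−α_prior, β_post−β_prior) successes and failures.
Total across both batches: 48−17=31 correct bits, 11−6=5 errors.
Subtract the second batch: 31−5=26 correct bits and 5−3=2 errors.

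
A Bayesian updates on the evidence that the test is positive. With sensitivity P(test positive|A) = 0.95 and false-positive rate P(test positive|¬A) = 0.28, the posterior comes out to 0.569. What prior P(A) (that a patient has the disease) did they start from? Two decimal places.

In odds form, posterior odds = prior odds × likelihood ratio, so prior odds = posterior odds ÷ LR.
Posterior odds = 0.569/(1−0.569) = 1.3202. LR = 0.95/0.28 = 3.3929.
Prior odds = 1.3202/3.3929 = 0.3891, so P(A) = 0.3891/(1+0.3891) ≈ 0.28.

P(A) = 0.28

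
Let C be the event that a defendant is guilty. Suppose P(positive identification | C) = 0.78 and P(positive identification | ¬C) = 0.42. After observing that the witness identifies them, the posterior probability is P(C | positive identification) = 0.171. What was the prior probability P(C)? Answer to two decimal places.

In odds form, posterior odds = prior odds × likelihood ratio, so prior odds = posterior odds ÷ LR.
Posterior odds = 0.171/(1−0.171) = 0.2063. LR = 0.78/0.42 = 1.8571.
Prior odds = 0.2063/1.8571 = 0.1111, so P(C) = 0.1111/(1+0.1111) ≈ 0.10.

P(C) = 0.10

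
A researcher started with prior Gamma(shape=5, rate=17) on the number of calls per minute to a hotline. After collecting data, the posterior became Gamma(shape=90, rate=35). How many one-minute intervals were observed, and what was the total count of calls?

n = 18 one-minute intervals with total 85 calls

Gamma–Poisson conjugacy: posterior shape = α + Σxᵢ, posterior rate = β + n.
Matching: Σxᵢ = 90 − 5 = 85 and n = 35 − 17 = 18.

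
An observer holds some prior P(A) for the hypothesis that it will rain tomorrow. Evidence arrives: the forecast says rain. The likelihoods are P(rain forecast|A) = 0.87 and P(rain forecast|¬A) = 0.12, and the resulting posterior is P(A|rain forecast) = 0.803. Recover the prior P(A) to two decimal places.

P(A) = 0.36

In odds form, posterior odds = prior odds × likelihood ratio, so prior odds = posterior odds ÷ LR.
Posterior odds = 0.803/(1−0.803) = 4.0761. LR = 0.87/0.12 = 7.2500.
Prior odds = 4.0761/7.2500 = 0.5622, so P(A) = 0.5622/(1+0.5622) ≈ 0.36.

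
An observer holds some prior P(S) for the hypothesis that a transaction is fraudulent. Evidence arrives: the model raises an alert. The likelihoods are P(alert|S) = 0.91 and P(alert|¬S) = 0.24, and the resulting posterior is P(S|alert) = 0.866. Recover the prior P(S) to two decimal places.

Bayes' rule in odds form gives O(S|E) = O(S)·[P(E|S)/P(E|¬S)], hence O(S) = O(S|E)/LR.
Posterior odds = 0.866/(1−0.866) = 6.4627. LR = 0.91/0.24 = 3.7917.
Prior odds = 6.4627/3.7917 = 1.7044, so P(S) = 1.7044/(1+1.7044) ≈ 0.63.

P(S) = 0.63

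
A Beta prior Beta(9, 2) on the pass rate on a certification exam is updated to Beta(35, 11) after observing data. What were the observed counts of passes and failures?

26 passes and 9 failures

Beta is conjugate to the binomial likelihood: posterior = Beta(a+s, b+f).
So s = 35 − 9 = 26 and f = 11 − 2 = 9.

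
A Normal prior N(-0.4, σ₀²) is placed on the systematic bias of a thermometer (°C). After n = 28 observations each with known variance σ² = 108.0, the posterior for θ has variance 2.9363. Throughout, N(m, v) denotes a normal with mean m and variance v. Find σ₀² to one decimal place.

For the Normal–Normal model with known σ², precisions add: τ_n = τ₀ + n/σ².
So 1/σ₀² = 1/2.9363 − 28/108.0 = 0.340565 − 0.259259 = 0.081306.
Hence σ₀² = 1/0.081306 ≈ 12.3.

σ₀² = 12.3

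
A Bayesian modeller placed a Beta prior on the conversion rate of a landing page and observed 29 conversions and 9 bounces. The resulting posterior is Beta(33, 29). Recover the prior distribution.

Beta(4, 20)

Beta is conjugate to the binomial likelihood: posterior = Beta(a+s, b+f).
Subtract the data counts: 33−29=4, 29−9=20.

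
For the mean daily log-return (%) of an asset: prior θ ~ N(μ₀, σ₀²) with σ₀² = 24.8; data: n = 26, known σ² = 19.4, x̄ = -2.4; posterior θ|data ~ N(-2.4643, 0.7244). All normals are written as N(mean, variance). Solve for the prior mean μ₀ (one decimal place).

The posterior mean is a precision-weighted average: μ_n = (τ₀μ₀ + τ_data·x̄)/(τ₀+τ_data), with τ₀=1/σ₀² and τ_data=n/σ².
Here τ₀ = 1/24.8 = 0.040323 and τ_data = 26/19.4 = 1.340206, so τ_n = 1.380529.
Rearranging for μ₀: μ₀ = (μ_n·τ_n − τ_data·x̄)/τ₀ = (-2.4643·1.380529 − 1.340206·-2.4) / 0.040323 = -0.185543/0.040323 ≈ -4.6.

μ₀ = -4.6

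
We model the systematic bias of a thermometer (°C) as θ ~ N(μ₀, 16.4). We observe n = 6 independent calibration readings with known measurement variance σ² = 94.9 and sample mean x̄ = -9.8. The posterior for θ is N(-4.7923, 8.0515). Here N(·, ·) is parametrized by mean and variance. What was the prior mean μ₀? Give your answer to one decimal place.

With known observation variance, the Normal–Normal posterior has precision τ_n = τ₀ + n/σ² and mean μ_n = (τ₀μ₀ + (n/σ²)x̄)/τ_n.
Here τ₀ = 1/16.4 = 0.060976 and τ_data = 6/94.9 = 0.063224, so τ_n = 0.124200.
Rearranging for μ₀: μ₀ = (μ_n·τ_n − τ_data·x̄)/τ₀ = (-4.7923·0.124200 − 0.063224·-9.8) / 0.060976 = 0.024392/0.060976 ≈ 0.4.

μ₀ = 0.4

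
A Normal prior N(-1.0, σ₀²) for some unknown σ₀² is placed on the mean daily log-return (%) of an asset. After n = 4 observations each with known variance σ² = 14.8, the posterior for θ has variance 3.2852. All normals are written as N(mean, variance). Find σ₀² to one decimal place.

σ₀² = 29.3

For the Normal–Normal model with known σ², precisions add: τ_n = τ₀ + n/σ².
So 1/σ₀² = 1/3.2852 − 4/14.8 = 0.304395 − 0.270270 = 0.034125.
Hence σ₀² = 1/0.034125 ≈ 29.3.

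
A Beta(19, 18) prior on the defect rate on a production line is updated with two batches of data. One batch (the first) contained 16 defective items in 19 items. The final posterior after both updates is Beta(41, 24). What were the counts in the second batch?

Sequential conjugate updates are equivalent to a single update on the pooled data, so total successes = posterior α − prior α and total failures = posterior β − prior β.
Total across both batches: 41−19=22 defective items, 24−18=6 good items.
Subtract the first batch: 22−16=6 defective items and 6−3=3 good items.

6 defective items and 3 good items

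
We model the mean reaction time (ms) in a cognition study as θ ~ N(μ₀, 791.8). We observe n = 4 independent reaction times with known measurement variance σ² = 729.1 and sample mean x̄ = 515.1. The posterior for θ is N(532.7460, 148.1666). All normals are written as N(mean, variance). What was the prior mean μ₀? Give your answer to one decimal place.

With known observation variance, the Normal–Normal posterior has precision τ_n = τ₀ + n/σ² and mean μ_n = (τ₀μ₀ + (n/σ²)x̄)/τ_n.
Here τ₀ = 1/791.8 = 0.001263 and τ_data = 4/729.1 = 0.005486, so τ_n = 0.006749.
Rearranging for μ₀: μ₀ = (μ_n·τ_n − τ_data·x̄)/τ₀ = (532.7460·0.006749 − 0.005486·515.1) / 0.001263 = 0.769664/0.001263 ≈ 609.4.

μ₀ = 609.4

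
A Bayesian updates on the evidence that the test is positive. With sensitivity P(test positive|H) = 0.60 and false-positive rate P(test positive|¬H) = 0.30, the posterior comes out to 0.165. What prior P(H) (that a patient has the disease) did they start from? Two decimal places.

P(H) = 0.09

In odds form, posterior odds = prior odds × likelihood ratio, so prior odds = posterior odds ÷ LR.
Posterior odds = 0.165/(1−0.165) = 0.1976. LR = 0.60/0.30 = 2.0000.
Prior odds = 0.1976/2.0000 = 0.0988, so P(H) = 0.0988/(1+0.0988) ≈ 0.09.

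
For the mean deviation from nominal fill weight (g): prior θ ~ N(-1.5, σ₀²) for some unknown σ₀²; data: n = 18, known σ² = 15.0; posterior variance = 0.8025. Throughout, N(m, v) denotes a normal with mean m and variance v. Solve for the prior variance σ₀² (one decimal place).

For the Normal–Normal model with known σ², precisions add: τ_n = τ₀ + n/σ².
So 1/σ₀² = 1/0.8025 − 18/15.0 = 1.246106 − 1.200000 = 0.046106.
Hence σ₀² = 1/0.046106 ≈ 21.7.

σ₀² = 21.7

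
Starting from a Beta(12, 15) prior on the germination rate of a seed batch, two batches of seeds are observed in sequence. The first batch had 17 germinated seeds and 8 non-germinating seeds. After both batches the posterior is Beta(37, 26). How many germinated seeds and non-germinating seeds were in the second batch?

Sequential conjugate updates are equivalent to a single update on the pooled data, so total successes = posterior α − prior α and total failures = posterior β − prior β.
Total across both batches: 37−12=25 germinated seeds, 26−15=11 non-germinating seeds.
Subtract the first batch: 25−17=8 germinated seeds and 11−8=3 non-germinating seeds.

8 germinated seeds and 3 non-germinating seeds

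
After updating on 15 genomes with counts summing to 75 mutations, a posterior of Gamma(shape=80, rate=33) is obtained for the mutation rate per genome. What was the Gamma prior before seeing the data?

Gamma–Poisson conjugacy: posterior shape = α + Σxᵢ, posterior rate = β + n.
So α = 80 − 75 = 5 and β = 33 − 15 = 18.

Gamma(shape=5, rate=18)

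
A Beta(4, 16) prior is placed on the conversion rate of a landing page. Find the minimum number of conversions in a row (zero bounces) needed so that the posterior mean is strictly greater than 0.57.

After k conversions and 0 bounces the posterior is Beta(4+k, 16), with mean (4+k)/(4+16+k).
Set (4+k)/(20+k) > 0.57 and solve: k > (0.57·20 − 4)/(1 − 0.57) = 17.209.
The smallest integer exceeding 17.209 is 18, and checking k=18: (22)/(38) = 0.5789 > 0.57.

k = 18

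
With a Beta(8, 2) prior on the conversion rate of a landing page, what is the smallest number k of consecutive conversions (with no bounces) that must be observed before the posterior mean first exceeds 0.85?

After k conversions and 0 bounces the posterior is Beta(8+k, 2), with mean (8+k)/(8+2+k).
Set (8+k)/(10+k) > 0.85 and solve: k > (0.85·10 − 8)/(1 − 0.85) = 3.333.
The smallest integer exceeding 3.333 is 4, and checking k=4: (12)/(14) = 0.8571 > 0.85.

k = 4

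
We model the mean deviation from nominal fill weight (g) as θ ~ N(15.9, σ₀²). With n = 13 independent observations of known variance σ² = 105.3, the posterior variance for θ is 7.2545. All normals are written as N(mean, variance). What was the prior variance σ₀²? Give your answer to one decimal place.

For the Normal–Normal model with known σ², precisions add: τ_n = τ₀ + n/σ².
So 1/σ₀² = 1/7.2545 − 13/105.3 = 0.137845 − 0.123457 = 0.014388.
Hence σ₀² = 1/0.014388 ≈ 69.5.

σ₀² = 69.5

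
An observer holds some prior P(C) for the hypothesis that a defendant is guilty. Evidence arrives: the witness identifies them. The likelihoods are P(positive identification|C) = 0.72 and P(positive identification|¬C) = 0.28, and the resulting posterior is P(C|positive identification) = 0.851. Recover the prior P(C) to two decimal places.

In odds form, posterior odds = prior odds × likelihood ratio, so prior odds = posterior odds ÷ LR.
Posterior odds = 0.851/(1−0.851) = 5.7114. LR = 0.72/0.28 = 2.5714.
Prior odds = 5.7114/2.5714 = 2.2211, so P(C) = 2.2211/(1+2.2211) ≈ 0.69.

P(C) = 0.69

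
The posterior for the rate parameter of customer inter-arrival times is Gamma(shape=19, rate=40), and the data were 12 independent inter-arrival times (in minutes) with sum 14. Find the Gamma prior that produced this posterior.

Gamma–exponential conjugacy: posterior shape = α + n, posterior rate = β + Σtᵢ.
So α = 19 − 12 = 7 and β = 40 − 14 = 26.

Gamma(shape=7, rate=26)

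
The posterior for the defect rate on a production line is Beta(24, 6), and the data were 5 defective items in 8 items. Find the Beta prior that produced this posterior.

Under Beta–binomial conjugacy the posterior parameters are (a+s, b+f).
So a = 24 − 5 = 19 and b = 6 − 3 = 3.

Beta(19, 3)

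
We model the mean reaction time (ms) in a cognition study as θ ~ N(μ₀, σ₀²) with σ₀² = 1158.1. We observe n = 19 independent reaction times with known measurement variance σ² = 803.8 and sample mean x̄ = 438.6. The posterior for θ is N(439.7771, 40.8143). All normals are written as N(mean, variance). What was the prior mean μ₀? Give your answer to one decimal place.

μ₀ = 472.0

With known observation variance, the Normal–Normal posterior has precision τ_n = τ₀ + n/σ² and mean μ_n = (τ₀μ₀ + (n/σ²)x̄)/τ_n.
Here τ₀ = 1/1158.1 = 0.000863 and τ_data = 19/803.8 = 0.023638, so τ_n = 0.024501.
Rearranging for μ₀: μ₀ = (μ_n·τ_n − τ_data·x̄)/τ₀ = (439.7771·0.024501 − 0.023638·438.6) / 0.000863 = 0.407352/0.000863 ≈ 472.0.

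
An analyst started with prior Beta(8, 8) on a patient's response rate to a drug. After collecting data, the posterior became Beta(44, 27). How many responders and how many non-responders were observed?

Beta is conjugate to the binomial likelihood: posterior = Beta(a+s, b+f).
Match parameters: s=44−8=36, f=27−8=19.

36 responders and 19 non-responders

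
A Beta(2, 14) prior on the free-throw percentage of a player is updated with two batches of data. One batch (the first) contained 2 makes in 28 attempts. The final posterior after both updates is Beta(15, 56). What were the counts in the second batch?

Because Beta–binomial updating is additive in the counts, the combined data contributed (α_post−α_prior, β_post−β_prior) successes and failures.
Total across both batches: 15−2=13 makes, 56−14=42 misses.
Subtract the first batch: 13−2=11 makes and 42−26=16 misses.

11 makes and 16 misses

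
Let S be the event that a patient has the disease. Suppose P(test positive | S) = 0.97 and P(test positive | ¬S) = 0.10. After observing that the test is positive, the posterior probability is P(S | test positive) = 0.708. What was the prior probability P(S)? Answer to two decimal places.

P(S) = 0.20

Bayes' rule in odds form gives O(S|E) = O(S)·[P(E|S)/P(E|¬S)], hence O(S) = O(S|E)/LR.
Posterior odds = 0.708/(1−0.708) = 2.4247. LR = 0.97/0.10 = 9.7000.
Prior odds = 2.4247/9.7000 = 0.2500, so P(S) = 0.2500/(1+0.2500) ≈ 0.20.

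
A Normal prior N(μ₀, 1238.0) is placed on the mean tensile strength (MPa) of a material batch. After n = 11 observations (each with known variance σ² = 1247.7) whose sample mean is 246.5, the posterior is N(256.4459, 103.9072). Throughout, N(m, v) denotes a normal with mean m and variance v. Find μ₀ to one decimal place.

μ₀ = 365.0

With known observation variance, the Normal–Normal posterior has precision τ_n = τ₀ + n/σ² and mean μ_n = (τ₀μ₀ + (n/σ²)x̄)/τ_n.
Here τ₀ = 1/1238.0 = 0.000808 and τ_data = 11/1247.7 = 0.008816, so τ_n = 0.009624.
Rearranging for μ₀: μ₀ = (μ_n·τ_n − τ_data·x̄)/τ₀ = (256.4459·0.009624 − 0.008816·246.5) / 0.000808 = 0.294891/0.000808 ≈ 365.0.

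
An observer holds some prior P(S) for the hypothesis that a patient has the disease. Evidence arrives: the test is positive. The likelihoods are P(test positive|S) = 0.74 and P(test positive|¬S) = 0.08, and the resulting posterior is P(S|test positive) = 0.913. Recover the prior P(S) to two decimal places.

Bayes' rule in odds form gives O(S|E) = O(S)·[P(E|S)/P(E|¬S)], hence O(S) = O(S|E)/LR.
Posterior odds = 0.913/(1−0.913) = 10.4943. LR = 0.74/0.08 = 9.2500.
Prior odds = 10.4943/9.2500 = 1.1345, so P(S) = 1.1345/(1+1.1345) ≈ 0.53.

P(S) = 0.53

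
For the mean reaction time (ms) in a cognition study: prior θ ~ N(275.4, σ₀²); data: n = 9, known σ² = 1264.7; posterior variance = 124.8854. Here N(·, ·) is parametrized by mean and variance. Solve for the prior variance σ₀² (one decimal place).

σ₀² = 1122.3

Posterior precision equals prior precision plus data precision: 1/σ_n² = 1/σ₀² + n/σ².
So 1/σ₀² = 1/124.8854 − 9/1264.7 = 0.008007 − 0.007116 = 0.000891.
Hence σ₀² = 1/0.000891 ≈ 1122.3.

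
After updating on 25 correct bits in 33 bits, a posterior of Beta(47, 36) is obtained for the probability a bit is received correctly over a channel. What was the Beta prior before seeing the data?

Beta(22, 28)

A Beta(α, β) prior with s successes and f failures in binomial data gives a Beta(α+s, β+f) posterior.
Subtract the data counts: 47−25=22, 36−8=28.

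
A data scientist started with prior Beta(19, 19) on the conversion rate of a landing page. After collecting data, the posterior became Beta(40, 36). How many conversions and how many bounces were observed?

Under Beta–binomial conjugacy the posterior parameters are (a+s, b+f).
Match parameters: s=40−19=21, f=36−19=17.

21 conversions and 17 bounces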